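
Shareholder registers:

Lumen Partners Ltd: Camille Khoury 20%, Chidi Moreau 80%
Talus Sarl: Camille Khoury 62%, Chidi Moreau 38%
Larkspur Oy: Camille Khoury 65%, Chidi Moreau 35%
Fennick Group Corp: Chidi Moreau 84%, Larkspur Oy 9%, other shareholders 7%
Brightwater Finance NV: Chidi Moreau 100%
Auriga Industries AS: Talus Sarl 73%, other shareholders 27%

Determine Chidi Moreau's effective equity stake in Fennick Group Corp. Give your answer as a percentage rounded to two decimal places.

87.15%

Chidi reaches Fennick along 2 paths.
Direct stake: 84% = 84%.
Via Larkspur: 35% × 9% = 3.15%.
Total: 84% + 3.15% = 87.15%.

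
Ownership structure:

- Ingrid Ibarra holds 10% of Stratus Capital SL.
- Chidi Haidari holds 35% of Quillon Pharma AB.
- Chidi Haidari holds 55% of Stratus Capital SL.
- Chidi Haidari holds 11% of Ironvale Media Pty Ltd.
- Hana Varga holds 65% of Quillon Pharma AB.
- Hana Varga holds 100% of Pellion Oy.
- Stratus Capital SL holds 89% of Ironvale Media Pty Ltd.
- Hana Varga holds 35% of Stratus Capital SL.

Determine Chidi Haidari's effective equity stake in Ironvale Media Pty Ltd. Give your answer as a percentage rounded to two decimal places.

Chidi reaches Ironvale along 2 paths.
Direct stake: 11% = 11%.
Via Stratus: 55% × 89% = 48.95%.
Total: 11% + 48.95% = 59.95%.

59.95%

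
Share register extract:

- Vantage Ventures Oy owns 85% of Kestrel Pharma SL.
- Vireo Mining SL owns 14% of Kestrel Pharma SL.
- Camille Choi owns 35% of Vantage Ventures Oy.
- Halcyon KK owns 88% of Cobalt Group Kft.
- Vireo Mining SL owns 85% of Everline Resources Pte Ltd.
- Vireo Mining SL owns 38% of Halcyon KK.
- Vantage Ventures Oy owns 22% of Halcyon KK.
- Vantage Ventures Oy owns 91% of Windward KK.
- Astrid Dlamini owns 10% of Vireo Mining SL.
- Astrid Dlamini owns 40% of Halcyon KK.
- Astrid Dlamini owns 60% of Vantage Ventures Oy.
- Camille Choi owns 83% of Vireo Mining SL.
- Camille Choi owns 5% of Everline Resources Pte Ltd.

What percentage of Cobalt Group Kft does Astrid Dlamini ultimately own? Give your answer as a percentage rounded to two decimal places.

50.16%

Astrid reaches Cobalt along 3 paths.
Via Vireo → Halcyon: 10% × 38% × 88% = 3.344%.
Via Halcyon: 40% × 88% = 35.2%.
Via Vantage → Halcyon: 60% × 22% × 88% = 11.616%.
Total: 3.344% + 35.2% + 11.616% = 50.16%.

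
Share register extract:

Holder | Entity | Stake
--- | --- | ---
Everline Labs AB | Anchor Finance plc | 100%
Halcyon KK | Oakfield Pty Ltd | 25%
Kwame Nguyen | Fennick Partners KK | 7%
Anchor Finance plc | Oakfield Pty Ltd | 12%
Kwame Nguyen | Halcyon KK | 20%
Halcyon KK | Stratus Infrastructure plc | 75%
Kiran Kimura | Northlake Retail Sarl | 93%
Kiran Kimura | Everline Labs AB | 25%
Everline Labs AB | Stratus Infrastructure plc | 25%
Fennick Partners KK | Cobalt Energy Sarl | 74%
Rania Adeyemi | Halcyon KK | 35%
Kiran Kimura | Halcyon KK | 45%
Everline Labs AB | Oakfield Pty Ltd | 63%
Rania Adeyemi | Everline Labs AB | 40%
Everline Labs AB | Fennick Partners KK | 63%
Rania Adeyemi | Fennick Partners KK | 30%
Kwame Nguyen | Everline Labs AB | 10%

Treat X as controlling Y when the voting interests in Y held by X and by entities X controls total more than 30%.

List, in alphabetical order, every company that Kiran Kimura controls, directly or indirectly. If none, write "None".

Halcyon KK, Northlake Retail Sarl, Stratus Infrastructure plc

Kiran holds 45% of Halcyon, so Kiran controls Halcyon.
Kiran holds 93% of Northlake, so Kiran controls Northlake.
Halcyon holds 75% of Stratus, so Kiran controls Stratus.
No other company's threshold is met.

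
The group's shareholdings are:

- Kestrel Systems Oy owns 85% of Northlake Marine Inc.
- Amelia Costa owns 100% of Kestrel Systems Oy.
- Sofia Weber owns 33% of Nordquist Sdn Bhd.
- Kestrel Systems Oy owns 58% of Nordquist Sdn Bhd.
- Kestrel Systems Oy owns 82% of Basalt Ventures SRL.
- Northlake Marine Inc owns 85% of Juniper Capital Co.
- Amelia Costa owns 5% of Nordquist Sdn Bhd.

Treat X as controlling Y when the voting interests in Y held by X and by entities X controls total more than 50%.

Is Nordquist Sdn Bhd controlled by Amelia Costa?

Yes

Amelia holds 100% of Kestrel, so Amelia controls Kestrel.
Kestrel and Amelia together hold 58% + 5% = 63% of Nordquist, so Amelia controls Nordquist.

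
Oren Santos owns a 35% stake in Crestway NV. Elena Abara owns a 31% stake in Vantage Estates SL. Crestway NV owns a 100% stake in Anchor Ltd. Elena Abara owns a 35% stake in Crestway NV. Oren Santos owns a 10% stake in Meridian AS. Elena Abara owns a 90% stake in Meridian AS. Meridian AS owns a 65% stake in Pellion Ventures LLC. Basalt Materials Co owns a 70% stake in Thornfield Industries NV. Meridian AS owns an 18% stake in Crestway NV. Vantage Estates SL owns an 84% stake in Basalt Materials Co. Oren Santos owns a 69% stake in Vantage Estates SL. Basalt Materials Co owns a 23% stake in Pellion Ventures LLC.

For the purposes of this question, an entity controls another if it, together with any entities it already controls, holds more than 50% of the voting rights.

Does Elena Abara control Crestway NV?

Elena holds 90% of Meridian, so Elena controls Meridian.
Meridian and Elena together hold 18% + 35% = 53% of Crestway, so Elena controls Crestway.

Yes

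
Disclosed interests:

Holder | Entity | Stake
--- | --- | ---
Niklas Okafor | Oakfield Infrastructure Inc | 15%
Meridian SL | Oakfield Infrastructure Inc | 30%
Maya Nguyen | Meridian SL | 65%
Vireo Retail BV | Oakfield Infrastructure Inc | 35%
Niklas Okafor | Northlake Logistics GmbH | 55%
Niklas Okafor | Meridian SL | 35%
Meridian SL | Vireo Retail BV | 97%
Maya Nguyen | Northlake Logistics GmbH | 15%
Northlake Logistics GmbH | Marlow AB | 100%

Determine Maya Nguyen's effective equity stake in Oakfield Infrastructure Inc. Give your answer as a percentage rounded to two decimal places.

41.57%

Maya reaches Oakfield along 2 paths.
Via Meridian → Vireo: 65% × 97% × 35% = 22.0675%.
Via Meridian: 65% × 30% = 19.5%.
Total: 22.0675% + 19.5% = 41.5675%.
Rounded: 41.57%.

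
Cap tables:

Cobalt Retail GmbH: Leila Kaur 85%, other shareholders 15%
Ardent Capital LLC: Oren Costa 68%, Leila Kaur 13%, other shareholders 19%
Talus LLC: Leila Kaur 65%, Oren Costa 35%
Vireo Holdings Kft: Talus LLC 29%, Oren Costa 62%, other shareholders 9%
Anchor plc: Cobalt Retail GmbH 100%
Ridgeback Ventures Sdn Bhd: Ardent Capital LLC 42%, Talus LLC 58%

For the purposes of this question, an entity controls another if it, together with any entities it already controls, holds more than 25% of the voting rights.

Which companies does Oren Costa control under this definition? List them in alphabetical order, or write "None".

Oren holds 68% of Ardent, so Oren controls Ardent.
Oren holds 35% of Talus, so Oren controls Talus.
Talus and Oren together hold 29% + 62% = 91% of Vireo, so Oren controls Vireo.
Ardent and Talus together hold 42% + 58% = 100% of Ridgeback, so Oren controls Ridgeback.
No other company's threshold is met.

Ardent Capital LLC, Ridgeback Ventures Sdn Bhd, Talus LLC, Vireo Holdings Kft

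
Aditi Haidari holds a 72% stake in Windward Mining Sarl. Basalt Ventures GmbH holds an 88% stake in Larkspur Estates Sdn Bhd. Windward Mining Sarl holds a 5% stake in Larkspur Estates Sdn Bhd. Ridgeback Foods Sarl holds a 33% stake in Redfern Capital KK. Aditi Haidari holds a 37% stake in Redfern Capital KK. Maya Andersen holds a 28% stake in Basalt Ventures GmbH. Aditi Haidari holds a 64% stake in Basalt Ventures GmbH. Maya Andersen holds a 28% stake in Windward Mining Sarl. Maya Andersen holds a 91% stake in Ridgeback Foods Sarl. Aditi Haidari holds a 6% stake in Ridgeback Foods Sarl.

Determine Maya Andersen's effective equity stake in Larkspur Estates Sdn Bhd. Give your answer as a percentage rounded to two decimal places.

Maya reaches Larkspur along 2 paths.
Via Basalt: 28% × 88% = 24.64%.
Via Windward: 28% × 5% = 1.4%.
Total: 24.64% + 1.4% = 26.04%.

26.04%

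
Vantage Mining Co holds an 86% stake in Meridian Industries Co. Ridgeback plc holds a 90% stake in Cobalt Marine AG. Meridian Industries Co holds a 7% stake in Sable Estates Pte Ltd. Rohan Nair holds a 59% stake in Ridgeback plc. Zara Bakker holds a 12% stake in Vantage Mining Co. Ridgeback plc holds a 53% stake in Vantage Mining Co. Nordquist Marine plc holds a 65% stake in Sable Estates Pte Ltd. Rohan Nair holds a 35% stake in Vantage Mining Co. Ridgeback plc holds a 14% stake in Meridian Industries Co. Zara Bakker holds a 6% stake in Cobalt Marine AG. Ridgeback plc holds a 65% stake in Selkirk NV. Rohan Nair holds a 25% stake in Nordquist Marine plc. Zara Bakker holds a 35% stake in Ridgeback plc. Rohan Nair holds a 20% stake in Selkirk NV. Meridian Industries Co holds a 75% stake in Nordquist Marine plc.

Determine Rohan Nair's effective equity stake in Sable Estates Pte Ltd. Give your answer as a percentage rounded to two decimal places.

52.63%

Rohan reaches Sable along 7 paths.
Via Nordquist: 25% × 65% = 16.25%.
Via Ridgeback → Meridian → Nordquist: 59% × 14% × 75% × 65% = 4.02675%.
Via Vantage → Meridian → Nordquist: 35% × 86% × 75% × 65% = 14.67375%.
Via Ridgeback → Vantage → Meridian → Nordquist: 59% × 53% × 86% × 75% × 65% = 13.1099475%.
Via Ridgeback → Meridian: 59% × 14% × 7% = 0.5782%.
Via Vantage → Meridian: 35% × 86% × 7% = 2.107%.
Via Ridgeback → Vantage → Meridian: 59% × 53% × 86% × 7% = 1.882454%.
Total: 16.25% + 4.02675% + 14.67375% + 13.1099475% + 0.5782% + 2.107% + 1.882454% = 52.6281015%.
Rounded: 52.63%.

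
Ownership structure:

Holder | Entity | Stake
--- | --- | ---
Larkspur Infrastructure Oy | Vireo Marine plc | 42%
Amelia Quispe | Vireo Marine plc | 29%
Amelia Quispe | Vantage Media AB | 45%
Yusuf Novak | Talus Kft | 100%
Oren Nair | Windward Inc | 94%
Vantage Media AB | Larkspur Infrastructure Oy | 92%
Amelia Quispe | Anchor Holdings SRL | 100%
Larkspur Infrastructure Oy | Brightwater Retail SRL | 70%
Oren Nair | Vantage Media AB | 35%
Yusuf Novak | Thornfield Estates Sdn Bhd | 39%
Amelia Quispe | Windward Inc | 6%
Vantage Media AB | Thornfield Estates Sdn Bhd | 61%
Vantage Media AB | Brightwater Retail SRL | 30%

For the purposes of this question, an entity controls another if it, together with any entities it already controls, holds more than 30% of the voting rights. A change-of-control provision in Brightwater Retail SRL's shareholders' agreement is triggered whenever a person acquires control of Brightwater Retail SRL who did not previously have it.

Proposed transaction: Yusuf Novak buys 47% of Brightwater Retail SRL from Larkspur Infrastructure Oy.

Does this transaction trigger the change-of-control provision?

The purchase adds only to Yusuf's holdings (Larkspur's stake shrinks), so Yusuf is the only person who could newly come to control Brightwater.
Yusuf holds 39% of Thornfield, so Yusuf controls Thornfield.
Yusuf holds 100% of Talus, so Yusuf controls Talus.
Neither Yusuf nor any entity Yusuf controls holds any voting interest in Brightwater.
So before the transaction, Yusuf does not control Brightwater.
After the purchase, Yusuf holds 47% of Brightwater directly, and Larkspur's stake falls to 23%.
Yusuf holds 47% of Brightwater, so Yusuf controls Brightwater.
Yusuf did not control Brightwater before and does after, so the clause is triggered.

Yes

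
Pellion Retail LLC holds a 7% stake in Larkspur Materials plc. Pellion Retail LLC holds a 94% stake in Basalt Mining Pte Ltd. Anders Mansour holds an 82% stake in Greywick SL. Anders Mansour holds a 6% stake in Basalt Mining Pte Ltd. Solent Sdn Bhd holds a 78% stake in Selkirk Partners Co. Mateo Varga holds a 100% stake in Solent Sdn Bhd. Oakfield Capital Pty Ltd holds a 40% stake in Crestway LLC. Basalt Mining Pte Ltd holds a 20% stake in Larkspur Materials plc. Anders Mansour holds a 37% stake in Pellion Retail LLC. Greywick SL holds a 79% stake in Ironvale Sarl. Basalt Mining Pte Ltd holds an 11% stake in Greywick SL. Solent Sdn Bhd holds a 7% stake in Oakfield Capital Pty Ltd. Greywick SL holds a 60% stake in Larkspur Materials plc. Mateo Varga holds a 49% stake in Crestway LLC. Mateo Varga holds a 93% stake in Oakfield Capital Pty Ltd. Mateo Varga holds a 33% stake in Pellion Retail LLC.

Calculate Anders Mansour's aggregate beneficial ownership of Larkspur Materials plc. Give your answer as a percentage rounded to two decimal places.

Anders reaches Larkspur along 6 paths.
Via Pellion: 37% × 7% = 2.59%.
Via Greywick: 82% × 60% = 49.2%.
Via Basalt → Greywick: 6% × 11% × 60% = 0.396%.
Via Pellion → Basalt → Greywick: 37% × 94% × 11% × 60% = 2.29548%.
Via Basalt: 6% × 20% = 1.2%.
Via Pellion → Basalt: 37% × 94% × 20% = 6.956%.
Total: 2.59% + 49.2% + 0.396% + 2.29548% + 1.2% + 6.956% = 62.63748%.
Rounded: 62.64%.

62.64%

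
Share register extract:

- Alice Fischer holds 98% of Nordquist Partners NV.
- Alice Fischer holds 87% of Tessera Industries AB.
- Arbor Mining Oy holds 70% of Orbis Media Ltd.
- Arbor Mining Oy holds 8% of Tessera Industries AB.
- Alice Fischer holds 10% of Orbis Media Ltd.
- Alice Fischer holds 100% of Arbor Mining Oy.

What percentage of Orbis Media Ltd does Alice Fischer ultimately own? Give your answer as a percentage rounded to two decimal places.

Alice reaches Orbis along 2 paths.
Direct stake: 10% = 10%.
Via Arbor: 100% × 70% = 70%.
Total: 10% + 70% = 80%.
Rounded: 80.00%.

80.00%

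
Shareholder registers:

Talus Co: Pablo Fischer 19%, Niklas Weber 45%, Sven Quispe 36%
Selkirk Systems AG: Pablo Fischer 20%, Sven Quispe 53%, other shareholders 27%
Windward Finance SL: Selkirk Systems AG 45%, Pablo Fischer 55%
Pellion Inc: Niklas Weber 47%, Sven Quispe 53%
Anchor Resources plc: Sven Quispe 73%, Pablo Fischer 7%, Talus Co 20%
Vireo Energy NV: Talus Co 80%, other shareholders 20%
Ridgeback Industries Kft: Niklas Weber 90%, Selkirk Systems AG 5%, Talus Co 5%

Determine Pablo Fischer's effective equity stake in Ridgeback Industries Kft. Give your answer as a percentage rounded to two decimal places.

1.95%

Pablo reaches Ridgeback along 2 paths.
Via Selkirk: 20% × 5% = 1%.
Via Talus: 19% × 5% = 0.95%.
Total: 1% + 0.95% = 1.95%.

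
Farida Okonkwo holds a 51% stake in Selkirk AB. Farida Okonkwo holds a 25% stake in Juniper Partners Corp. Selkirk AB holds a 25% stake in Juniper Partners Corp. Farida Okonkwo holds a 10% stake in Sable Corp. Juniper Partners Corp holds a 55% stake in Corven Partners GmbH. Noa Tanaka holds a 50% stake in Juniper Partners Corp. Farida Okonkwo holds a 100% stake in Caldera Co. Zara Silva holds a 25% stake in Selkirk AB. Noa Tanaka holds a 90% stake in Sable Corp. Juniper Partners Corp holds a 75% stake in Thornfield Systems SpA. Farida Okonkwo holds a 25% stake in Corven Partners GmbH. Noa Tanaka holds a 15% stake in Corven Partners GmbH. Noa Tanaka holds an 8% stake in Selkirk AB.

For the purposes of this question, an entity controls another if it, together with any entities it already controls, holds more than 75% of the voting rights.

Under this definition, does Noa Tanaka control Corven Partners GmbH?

No

Noa holds 90% of Sable, so Noa controls Sable.
In Corven, Noa's side holds only 15%, not > 75%.
So Noa does not control Corven.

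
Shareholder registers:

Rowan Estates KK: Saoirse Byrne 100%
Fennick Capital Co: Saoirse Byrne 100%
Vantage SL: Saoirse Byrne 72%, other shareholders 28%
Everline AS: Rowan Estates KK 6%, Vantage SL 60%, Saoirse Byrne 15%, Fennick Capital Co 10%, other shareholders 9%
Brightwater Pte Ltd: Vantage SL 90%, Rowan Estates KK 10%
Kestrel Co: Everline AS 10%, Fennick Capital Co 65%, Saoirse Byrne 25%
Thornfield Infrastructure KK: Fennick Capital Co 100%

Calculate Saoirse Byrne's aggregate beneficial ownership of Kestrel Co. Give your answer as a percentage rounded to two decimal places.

97.42%

Saoirse reaches Kestrel along 6 paths.
Via Rowan → Everline: 100% × 6% × 10% = 0.6%.
Via Vantage → Everline: 72% × 60% × 10% = 4.32%.
Via Everline: 15% × 10% = 1.5%.
Via Fennick → Everline: 100% × 10% × 10% = 1%.
Via Fennick: 100% × 65% = 65%.
Direct stake: 25% = 25%.
Total: 0.6% + 4.32% + 1.5% + 1% + 65% + 25% = 97.42%.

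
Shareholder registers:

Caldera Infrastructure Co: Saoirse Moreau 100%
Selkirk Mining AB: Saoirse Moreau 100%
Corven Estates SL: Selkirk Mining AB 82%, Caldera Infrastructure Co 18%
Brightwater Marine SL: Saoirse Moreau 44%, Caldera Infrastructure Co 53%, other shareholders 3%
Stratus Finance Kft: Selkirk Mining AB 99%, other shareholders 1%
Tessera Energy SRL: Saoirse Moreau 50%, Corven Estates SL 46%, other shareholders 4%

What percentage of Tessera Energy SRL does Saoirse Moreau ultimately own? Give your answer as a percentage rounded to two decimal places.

96.00%

Saoirse reaches Tessera along 3 paths.
Direct stake: 50% = 50%.
Via Selkirk → Corven: 100% × 82% × 46% = 37.72%.
Via Caldera → Corven: 100% × 18% × 46% = 8.28%.
Total: 50% + 37.72% + 8.28% = 96%.
Rounded: 96.00%.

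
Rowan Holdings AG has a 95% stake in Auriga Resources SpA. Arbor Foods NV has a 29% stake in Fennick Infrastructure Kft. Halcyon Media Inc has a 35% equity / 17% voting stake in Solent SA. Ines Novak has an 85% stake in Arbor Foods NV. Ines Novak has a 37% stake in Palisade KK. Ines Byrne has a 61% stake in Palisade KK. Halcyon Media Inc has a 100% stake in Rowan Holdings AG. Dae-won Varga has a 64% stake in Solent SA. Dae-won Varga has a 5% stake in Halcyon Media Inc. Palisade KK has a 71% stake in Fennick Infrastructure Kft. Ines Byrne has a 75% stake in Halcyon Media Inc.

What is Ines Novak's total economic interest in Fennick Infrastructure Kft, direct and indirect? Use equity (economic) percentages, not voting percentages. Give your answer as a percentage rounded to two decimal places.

Ines Novak reaches Fennick along 2 paths.
Via Palisade: 37% × 71% = 26.27%.
Via Arbor: 85% × 29% = 24.65%.
Total: 26.27% + 24.65% = 50.92%.

50.92%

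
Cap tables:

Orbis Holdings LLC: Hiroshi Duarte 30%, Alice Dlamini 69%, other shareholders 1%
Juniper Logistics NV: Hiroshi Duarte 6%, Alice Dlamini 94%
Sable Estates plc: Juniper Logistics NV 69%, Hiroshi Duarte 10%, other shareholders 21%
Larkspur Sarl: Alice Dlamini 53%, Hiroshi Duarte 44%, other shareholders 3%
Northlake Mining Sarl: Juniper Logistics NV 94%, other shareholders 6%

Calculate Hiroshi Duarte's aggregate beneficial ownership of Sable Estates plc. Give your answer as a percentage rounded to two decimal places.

14.14%

Hiroshi reaches Sable along 2 paths.
Via Juniper: 6% × 69% = 4.14%.
Direct stake: 10% = 10%.
Total: 4.14% + 10% = 14.14%.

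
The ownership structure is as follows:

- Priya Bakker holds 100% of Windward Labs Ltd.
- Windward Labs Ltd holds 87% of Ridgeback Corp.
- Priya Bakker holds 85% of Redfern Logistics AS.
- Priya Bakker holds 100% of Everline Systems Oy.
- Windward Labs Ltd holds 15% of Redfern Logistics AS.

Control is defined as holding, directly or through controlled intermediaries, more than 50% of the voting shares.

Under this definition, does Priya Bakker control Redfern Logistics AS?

Priya holds 100% of Windward, so Priya controls Windward.
Windward and Priya together hold 15% + 85% = 100% of Redfern, so Priya controls Redfern.

Yes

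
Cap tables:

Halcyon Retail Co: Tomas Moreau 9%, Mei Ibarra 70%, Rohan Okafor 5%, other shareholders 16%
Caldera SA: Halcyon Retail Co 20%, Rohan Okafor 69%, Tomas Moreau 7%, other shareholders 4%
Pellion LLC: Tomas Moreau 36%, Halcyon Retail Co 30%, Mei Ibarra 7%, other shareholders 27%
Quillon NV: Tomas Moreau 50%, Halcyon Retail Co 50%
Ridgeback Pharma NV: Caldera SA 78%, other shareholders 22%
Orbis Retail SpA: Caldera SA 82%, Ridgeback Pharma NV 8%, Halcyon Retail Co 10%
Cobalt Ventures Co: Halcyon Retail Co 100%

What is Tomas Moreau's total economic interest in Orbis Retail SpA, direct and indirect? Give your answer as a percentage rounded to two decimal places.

8.67%

Tomas reaches Orbis along 5 paths.
Via Halcyon → Caldera: 9% × 20% × 82% = 1.476%.
Via Caldera: 7% × 82% = 5.74%.
Via Halcyon → Caldera → Ridgeback: 9% × 20% × 78% × 8% = 0.11232%.
Via Caldera → Ridgeback: 7% × 78% × 8% = 0.4368%.
Via Halcyon: 9% × 10% = 0.9%.
Total: 1.476% + 5.74% + 0.11232% + 0.4368% + 0.9% = 8.66512%.
Rounded: 8.67%.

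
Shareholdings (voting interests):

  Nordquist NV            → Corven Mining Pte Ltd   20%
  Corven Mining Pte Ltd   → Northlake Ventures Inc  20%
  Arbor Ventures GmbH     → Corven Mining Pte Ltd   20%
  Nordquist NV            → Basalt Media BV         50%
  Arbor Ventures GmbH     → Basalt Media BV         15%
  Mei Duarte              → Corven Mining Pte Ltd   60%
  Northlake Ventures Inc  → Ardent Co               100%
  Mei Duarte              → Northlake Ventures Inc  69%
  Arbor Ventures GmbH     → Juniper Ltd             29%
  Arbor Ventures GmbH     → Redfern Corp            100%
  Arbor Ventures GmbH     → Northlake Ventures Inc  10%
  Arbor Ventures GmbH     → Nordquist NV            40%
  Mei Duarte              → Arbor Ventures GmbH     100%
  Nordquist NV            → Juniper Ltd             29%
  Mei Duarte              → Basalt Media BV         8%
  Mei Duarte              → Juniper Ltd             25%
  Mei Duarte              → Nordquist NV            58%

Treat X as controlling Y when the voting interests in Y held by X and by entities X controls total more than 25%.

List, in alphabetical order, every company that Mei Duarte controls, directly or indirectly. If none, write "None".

Mei holds 100% of Arbor, so Mei controls Arbor.
Arbor and Mei together hold 40% + 58% = 98% of Nordquist, so Mei controls Nordquist.
Mei and Arbor and Nordquist together hold 8% + 15% + 50% = 73% of Basalt, so Mei controls Basalt.
Mei and Arbor and Nordquist together hold 60% + 20% + 20% = 100% of Corven, so Mei controls Corven.
Corven and Arbor and Mei together hold 20% + 10% + 69% = 99% of Northlake, so Mei controls Northlake.
Arbor holds 100% of Redfern, so Mei controls Redfern.
Northlake holds 100% of Ardent, so Mei controls Ardent.
Mei and Arbor and Nordquist together hold 25% + 29% + 29% = 83% of Juniper, so Mei controls Juniper.

Arbor Ventures GmbH, Ardent Co, Basalt Media BV, Corven Mining Pte Ltd, Juniper Ltd, Nordquist NV, Northlake Ventures Inc, Redfern Corp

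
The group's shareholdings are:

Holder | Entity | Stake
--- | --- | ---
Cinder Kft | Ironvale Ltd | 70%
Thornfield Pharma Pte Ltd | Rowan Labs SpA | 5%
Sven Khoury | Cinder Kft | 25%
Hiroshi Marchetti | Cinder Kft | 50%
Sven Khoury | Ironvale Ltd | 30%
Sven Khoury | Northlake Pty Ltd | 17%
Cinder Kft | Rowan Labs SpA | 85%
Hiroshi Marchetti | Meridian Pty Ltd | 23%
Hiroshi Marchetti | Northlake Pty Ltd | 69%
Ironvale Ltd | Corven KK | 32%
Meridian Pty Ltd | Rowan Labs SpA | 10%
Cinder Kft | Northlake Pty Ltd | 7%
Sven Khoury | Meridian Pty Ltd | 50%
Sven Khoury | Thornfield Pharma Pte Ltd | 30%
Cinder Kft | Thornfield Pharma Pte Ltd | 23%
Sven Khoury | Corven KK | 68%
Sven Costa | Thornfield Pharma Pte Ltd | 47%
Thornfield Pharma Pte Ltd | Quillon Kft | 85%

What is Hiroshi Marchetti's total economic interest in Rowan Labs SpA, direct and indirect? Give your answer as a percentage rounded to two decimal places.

45.38%

Hiroshi reaches Rowan along 3 paths.
Via Cinder: 50% × 85% = 42.5%.
Via Meridian: 23% × 10% = 2.3%.
Via Cinder → Thornfield: 50% × 23% × 5% = 0.575%.
Total: 42.5% + 2.3% + 0.575% = 45.375%.
Rounded: 45.38%.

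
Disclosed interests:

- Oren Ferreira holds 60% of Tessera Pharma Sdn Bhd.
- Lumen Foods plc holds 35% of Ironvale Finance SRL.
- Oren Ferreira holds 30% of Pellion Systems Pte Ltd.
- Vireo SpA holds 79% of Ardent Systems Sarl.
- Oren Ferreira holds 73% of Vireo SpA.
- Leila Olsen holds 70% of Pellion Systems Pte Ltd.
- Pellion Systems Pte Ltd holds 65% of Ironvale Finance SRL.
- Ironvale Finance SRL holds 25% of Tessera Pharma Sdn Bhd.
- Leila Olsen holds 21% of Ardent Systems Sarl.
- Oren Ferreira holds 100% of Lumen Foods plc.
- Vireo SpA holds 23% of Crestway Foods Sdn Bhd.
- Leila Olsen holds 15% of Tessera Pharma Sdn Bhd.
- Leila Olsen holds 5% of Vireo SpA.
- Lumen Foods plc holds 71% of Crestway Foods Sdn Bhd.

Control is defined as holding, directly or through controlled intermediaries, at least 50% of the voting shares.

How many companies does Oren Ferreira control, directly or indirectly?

5

Oren holds 73% of Vireo, so Oren controls Vireo.
Oren holds 100% of Lumen, so Oren controls Lumen.
Oren holds 60% of Tessera, so Oren controls Tessera.
Lumen and Vireo together hold 71% + 23% = 94% of Crestway, so Oren controls Crestway.
Vireo holds 79% of Ardent, so Oren controls Ardent.
No other company's threshold is met.
Oren controls 5 companies.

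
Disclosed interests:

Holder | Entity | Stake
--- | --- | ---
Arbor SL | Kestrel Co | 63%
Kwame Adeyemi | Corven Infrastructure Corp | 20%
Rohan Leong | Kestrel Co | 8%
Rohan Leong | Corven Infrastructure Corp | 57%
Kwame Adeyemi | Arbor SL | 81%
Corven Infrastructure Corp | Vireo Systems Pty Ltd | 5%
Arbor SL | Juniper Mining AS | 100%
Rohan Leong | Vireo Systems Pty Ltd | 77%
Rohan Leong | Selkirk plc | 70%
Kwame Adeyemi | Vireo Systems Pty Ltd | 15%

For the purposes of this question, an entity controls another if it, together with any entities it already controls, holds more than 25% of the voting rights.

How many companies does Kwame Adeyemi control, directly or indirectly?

3

Kwame holds 81% of Arbor, so Kwame controls Arbor.
Arbor holds 63% of Kestrel, so Kwame controls Kestrel.
Arbor holds 100% of Juniper, so Kwame controls Juniper.
No other company's threshold is met.
Kwame controls 3 companies.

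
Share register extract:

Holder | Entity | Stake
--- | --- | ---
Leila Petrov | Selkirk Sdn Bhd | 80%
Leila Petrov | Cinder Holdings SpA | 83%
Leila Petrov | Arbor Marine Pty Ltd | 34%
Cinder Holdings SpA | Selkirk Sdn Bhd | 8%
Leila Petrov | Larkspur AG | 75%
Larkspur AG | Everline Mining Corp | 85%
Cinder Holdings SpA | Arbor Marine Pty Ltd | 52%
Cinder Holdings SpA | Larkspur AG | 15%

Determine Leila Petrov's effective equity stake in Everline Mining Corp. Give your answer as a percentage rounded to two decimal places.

74.33%

Leila reaches Everline along 2 paths.
Via Cinder → Larkspur: 83% × 15% × 85% = 10.5825%.
Via Larkspur: 75% × 85% = 63.75%.
Total: 10.5825% + 63.75% = 74.3325%.
Rounded: 74.33%.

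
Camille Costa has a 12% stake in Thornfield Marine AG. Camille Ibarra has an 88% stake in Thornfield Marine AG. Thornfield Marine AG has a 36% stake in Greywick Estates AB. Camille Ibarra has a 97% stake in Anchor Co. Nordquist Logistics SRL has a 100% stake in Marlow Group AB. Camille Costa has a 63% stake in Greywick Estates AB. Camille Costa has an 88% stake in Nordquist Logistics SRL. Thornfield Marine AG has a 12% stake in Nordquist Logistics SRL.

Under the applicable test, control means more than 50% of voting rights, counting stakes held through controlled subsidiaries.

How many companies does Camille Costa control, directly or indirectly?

Camille Costa holds 63% of Greywick, so Camille Costa controls Greywick.
Camille Costa holds 88% of Nordquist, so Camille Costa controls Nordquist.
Nordquist holds 100% of Marlow, so Camille Costa controls Marlow.
No other company's threshold is met.
Camille Costa controls 3 companies.

3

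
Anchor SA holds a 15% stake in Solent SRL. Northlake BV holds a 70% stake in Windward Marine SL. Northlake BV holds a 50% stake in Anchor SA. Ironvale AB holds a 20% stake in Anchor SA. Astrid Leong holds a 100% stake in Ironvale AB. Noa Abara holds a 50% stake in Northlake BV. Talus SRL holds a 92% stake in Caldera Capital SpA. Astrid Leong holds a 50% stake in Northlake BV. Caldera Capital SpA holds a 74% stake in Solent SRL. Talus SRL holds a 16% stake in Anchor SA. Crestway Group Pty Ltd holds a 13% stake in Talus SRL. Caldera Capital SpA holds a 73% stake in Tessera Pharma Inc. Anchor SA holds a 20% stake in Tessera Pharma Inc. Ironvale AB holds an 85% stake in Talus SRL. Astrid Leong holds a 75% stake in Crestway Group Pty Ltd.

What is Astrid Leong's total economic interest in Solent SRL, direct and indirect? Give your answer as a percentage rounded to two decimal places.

73.53%

Astrid reaches Solent along 6 paths.
Via Crestway → Talus → Anchor: 75% × 13% × 16% × 15% = 0.234%.
Via Ironvale → Talus → Anchor: 100% × 85% × 16% × 15% = 2.04%.
Via Ironvale → Anchor: 100% × 20% × 15% = 3%.
Via Northlake → Anchor: 50% × 50% × 15% = 3.75%.
Via Crestway → Talus → Caldera: 75% × 13% × 92% × 74% = 6.6378%.
Via Ironvale → Talus → Caldera: 100% × 85% × 92% × 74% = 57.868%.
Total: 0.234% + 2.04% + 3% + 3.75% + 6.6378% + 57.868% = 73.5298%.
Rounded: 73.53%.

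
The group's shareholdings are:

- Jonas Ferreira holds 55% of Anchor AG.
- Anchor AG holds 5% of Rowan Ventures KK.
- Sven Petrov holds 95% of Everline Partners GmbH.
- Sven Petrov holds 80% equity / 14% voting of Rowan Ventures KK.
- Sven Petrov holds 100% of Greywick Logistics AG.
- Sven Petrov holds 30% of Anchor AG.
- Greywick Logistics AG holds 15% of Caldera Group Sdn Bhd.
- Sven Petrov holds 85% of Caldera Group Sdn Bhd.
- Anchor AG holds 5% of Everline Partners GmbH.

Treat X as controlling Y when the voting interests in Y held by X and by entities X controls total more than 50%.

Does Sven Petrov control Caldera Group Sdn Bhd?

Sven holds 100% of Greywick, so Sven controls Greywick.
Sven and Greywick together hold 85% + 15% = 100% of Caldera, so Sven controls Caldera.

Yes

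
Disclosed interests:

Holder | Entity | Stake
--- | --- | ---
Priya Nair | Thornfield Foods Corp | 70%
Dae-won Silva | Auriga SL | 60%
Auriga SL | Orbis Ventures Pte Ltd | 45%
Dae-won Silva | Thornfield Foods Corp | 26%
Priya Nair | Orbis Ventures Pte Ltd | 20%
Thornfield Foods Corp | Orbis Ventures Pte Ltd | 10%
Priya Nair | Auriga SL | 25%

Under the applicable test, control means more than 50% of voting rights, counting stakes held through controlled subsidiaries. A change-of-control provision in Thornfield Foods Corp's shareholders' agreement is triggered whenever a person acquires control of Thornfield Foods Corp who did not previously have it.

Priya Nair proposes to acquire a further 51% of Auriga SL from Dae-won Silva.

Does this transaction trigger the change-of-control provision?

No

The purchase adds only to Priya's holdings (Dae-won's stake shrinks), so Priya is the only person who could newly come to control Thornfield.
Priya holds 70% of Thornfield, so Priya controls Thornfield.
So Priya already controls Thornfield before the transaction.
After the purchase, Priya's direct stake in Auriga rises to 25% + 51% = 76%, and Dae-won's stake falls to 9%.
Priya controlled Thornfield already, so this is not a new person acquiring control; every other person's position is unchanged or reduced.
No new person acquires control, so the clause is not triggered.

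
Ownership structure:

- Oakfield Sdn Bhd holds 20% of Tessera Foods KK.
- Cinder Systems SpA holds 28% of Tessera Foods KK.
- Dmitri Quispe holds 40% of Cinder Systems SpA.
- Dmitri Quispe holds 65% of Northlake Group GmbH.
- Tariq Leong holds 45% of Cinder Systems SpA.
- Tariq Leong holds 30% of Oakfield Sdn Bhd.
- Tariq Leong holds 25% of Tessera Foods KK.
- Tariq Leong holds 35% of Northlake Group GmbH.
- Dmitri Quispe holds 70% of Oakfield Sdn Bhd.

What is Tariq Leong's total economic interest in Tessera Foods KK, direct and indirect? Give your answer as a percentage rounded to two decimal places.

Tariq reaches Tessera along 3 paths.
Direct stake: 25% = 25%.
Via Cinder: 45% × 28% = 12.6%.
Via Oakfield: 30% × 20% = 6%.
Total: 25% + 12.6% + 6% = 43.6%.
Rounded: 43.60%.

43.60%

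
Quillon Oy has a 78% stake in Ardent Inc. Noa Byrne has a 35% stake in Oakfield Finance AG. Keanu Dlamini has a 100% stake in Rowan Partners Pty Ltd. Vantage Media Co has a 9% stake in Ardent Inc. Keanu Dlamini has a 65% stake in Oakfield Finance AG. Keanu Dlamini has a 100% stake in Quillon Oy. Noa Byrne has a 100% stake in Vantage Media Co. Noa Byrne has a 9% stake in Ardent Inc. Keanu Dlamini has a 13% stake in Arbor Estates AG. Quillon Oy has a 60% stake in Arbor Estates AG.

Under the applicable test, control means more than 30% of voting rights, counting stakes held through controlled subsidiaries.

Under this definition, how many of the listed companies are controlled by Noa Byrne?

2

Noa holds 35% of Oakfield, so Noa controls Oakfield.
Noa holds 100% of Vantage, so Noa controls Vantage.
No other company's threshold is met.
Noa controls 2 companies.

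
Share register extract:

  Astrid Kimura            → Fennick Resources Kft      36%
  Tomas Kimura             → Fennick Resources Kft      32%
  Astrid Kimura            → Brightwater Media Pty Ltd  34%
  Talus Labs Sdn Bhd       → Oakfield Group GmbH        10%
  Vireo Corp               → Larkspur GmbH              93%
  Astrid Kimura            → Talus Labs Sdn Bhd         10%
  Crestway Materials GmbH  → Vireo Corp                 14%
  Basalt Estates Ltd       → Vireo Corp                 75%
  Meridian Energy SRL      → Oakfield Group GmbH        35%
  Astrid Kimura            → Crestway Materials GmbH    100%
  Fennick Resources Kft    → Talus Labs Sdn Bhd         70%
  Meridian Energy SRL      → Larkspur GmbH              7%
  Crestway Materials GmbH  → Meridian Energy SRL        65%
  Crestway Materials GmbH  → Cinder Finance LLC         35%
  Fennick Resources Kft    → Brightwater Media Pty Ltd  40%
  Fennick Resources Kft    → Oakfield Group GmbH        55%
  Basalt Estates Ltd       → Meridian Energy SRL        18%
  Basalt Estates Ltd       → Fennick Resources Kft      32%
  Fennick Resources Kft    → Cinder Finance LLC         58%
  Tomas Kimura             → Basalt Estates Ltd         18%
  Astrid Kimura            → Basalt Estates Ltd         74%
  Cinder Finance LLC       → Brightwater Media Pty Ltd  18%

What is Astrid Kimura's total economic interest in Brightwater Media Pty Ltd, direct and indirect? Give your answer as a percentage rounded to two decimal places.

Astrid reaches Brightwater along 6 paths.
Via Fennick → Cinder: 36% × 58% × 18% = 3.7584%.
Via Basalt → Fennick → Cinder: 74% × 32% × 58% × 18% = 2.472192%.
Via Crestway → Cinder: 100% × 35% × 18% = 6.3%.
Direct stake: 34% = 34%.
Via Fennick: 36% × 40% = 14.4%.
Via Basalt → Fennick: 74% × 32% × 40% = 9.472%.
Total: 3.7584% + 2.472192% + 6.3% + 34% + 14.4% + 9.472% = 70.402592%.
Rounded: 70.40%.

70.40%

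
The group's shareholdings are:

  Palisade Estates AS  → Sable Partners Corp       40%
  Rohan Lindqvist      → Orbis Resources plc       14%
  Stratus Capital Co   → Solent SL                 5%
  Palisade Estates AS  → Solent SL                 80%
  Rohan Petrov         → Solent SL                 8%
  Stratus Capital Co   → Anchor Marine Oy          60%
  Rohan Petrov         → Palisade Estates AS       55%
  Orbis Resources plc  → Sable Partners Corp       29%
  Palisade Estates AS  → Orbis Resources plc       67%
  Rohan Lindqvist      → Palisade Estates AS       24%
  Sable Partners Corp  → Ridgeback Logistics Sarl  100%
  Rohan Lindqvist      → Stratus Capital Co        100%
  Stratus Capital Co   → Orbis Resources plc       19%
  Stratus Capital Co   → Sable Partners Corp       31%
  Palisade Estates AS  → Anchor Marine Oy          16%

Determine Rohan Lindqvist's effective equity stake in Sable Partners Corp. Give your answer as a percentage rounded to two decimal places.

54.83%

Rohan Lindqvist reaches Sable along 5 paths.
Via Palisade: 24% × 40% = 9.6%.
Via Stratus: 100% × 31% = 31%.
Via Orbis: 14% × 29% = 4.06%.
Via Palisade → Orbis: 24% × 67% × 29% = 4.6632%.
Via Stratus → Orbis: 100% × 19% × 29% = 5.51%.
Total: 9.6% + 31% + 4.06% + 4.6632% + 5.51% = 54.8332%.
Rounded: 54.83%.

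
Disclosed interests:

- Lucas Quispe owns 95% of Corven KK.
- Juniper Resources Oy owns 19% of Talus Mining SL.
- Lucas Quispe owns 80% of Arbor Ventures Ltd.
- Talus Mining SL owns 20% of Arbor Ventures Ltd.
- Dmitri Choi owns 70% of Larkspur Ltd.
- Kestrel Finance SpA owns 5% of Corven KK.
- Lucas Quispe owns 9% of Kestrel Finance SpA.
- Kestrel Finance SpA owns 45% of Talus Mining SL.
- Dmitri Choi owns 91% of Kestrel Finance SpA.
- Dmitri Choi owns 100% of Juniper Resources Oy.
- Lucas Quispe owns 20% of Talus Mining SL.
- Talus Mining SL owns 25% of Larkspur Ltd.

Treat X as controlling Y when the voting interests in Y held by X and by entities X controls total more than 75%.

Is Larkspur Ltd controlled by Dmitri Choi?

Dmitri holds 91% of Kestrel, so Dmitri controls Kestrel.
Dmitri holds 100% of Juniper, so Dmitri controls Juniper.
In Larkspur, Dmitri's side holds only 70%, not > 75%.
So Dmitri does not control Larkspur.

No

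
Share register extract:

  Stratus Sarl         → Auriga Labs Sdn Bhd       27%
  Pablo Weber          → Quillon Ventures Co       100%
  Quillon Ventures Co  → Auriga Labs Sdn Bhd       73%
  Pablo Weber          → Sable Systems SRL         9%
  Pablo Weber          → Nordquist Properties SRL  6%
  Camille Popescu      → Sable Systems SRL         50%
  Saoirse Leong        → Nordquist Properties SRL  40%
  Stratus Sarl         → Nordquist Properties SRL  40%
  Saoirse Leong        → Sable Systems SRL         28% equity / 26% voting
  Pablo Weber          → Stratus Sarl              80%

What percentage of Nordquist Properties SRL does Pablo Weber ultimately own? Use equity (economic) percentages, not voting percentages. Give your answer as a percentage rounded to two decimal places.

Pablo reaches Nordquist along 2 paths.
Direct stake: 6% = 6%.
Via Stratus: 80% × 40% = 32%.
Total: 6% + 32% = 38%.
Rounded: 38.00%.

38.00%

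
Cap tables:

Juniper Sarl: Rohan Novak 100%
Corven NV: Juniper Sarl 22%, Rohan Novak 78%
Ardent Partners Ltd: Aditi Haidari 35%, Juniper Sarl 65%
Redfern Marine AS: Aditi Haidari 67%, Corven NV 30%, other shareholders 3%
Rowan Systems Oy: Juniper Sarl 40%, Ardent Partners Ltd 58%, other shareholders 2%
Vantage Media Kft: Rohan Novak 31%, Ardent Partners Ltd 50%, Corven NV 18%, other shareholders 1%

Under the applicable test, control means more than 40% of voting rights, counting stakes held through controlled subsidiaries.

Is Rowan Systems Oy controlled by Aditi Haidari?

Aditi holds 67% of Redfern, so Aditi controls Redfern.
Neither Aditi nor any entity Aditi controls holds any voting interest in Rowan.
So Aditi does not control Rowan.

No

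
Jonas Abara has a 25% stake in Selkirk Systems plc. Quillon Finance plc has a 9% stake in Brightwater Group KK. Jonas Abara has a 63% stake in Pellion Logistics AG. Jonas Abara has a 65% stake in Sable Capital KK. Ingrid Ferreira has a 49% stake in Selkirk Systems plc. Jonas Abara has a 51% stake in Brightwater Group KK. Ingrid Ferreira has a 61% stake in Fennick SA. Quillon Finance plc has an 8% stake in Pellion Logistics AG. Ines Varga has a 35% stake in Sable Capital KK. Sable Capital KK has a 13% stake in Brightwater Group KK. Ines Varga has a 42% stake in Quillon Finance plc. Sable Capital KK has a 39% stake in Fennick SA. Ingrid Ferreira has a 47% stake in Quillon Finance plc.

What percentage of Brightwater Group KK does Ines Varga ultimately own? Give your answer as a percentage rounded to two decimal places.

8.33%

Ines reaches Brightwater along 2 paths.
Via Sable: 35% × 13% = 4.55%.
Via Quillon: 42% × 9% = 3.78%.
Total: 4.55% + 3.78% = 8.33%.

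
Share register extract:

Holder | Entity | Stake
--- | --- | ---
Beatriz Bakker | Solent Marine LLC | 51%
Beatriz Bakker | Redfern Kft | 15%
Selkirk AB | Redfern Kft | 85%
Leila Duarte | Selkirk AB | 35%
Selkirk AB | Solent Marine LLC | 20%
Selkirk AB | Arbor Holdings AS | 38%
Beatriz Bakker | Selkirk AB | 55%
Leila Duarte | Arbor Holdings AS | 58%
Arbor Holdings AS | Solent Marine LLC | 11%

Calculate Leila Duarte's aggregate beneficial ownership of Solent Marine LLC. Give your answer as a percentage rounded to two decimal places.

14.84%

Leila reaches Solent along 3 paths.
Via Selkirk: 35% × 20% = 7%.
Via Selkirk → Arbor: 35% × 38% × 11% = 1.463%.
Via Arbor: 58% × 11% = 6.38%.
Total: 7% + 1.463% + 6.38% = 14.843%.
Rounded: 14.84%.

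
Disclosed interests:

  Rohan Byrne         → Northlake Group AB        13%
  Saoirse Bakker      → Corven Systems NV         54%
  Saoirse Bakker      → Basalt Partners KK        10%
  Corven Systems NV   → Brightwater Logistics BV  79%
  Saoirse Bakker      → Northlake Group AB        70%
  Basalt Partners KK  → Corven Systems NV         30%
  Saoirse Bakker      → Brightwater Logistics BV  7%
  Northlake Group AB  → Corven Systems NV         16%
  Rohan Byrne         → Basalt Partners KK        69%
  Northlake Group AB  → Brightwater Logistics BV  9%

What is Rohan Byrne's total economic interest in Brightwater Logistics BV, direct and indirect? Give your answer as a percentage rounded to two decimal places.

Rohan reaches Brightwater along 3 paths.
Via Northlake: 13% × 9% = 1.17%.
Via Northlake → Corven: 13% × 16% × 79% = 1.6432%.
Via Basalt → Corven: 69% × 30% × 79% = 16.353%.
Total: 1.17% + 1.6432% + 16.353% = 19.1662%.
Rounded: 19.17%.

19.17%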